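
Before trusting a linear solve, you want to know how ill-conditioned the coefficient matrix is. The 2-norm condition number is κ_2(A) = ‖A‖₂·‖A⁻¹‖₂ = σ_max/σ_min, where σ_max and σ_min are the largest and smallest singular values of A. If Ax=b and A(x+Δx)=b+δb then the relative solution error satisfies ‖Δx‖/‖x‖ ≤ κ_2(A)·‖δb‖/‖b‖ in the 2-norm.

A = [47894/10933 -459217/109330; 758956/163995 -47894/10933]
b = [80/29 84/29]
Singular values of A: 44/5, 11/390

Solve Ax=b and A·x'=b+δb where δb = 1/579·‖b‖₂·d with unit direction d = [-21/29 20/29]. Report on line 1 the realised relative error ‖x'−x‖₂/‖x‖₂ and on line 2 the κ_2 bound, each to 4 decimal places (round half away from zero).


0.5389
0.5389

largest singular value 44/5, smallest 11/390
κ_2(A) = (44/5) / (11/390) = 312.0000
perturbation bound = 312.0000·1/579 = 0.5389
solve Ax = b  →  x = [0.3292 -0.3135]
2-norm of b is 4.0000; of x, 0.4545
with δb = [-0.0050 0.0048], A·Δx = δb → ‖Δx‖ = 0.2449
realised ‖Δx‖/‖x‖ = 0.5389
tightness: 0.5389 against a bound of 0.5389; the bound is attained (ratio 1)


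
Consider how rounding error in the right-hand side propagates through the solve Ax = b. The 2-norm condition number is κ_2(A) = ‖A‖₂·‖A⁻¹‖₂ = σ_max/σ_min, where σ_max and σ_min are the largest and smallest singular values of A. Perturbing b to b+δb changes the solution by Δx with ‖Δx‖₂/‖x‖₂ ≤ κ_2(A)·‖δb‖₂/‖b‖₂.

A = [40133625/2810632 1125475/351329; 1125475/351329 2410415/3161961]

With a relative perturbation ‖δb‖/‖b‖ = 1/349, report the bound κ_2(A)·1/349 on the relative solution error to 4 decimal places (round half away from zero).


1.0348

AᵀA = [1006410630625/4699376704 254745638875/5286798792; 254745638875/5286798792 64492749850/5947648641]; tr = 50949909025/226442304, det = 9765625/25160256
char-poly roots: 225 and 390625/226442304
so κ_2 = √(225 / (390625/226442304)) = 361.1520
perturbation bound = 361.1520·1/349 = 1.0348


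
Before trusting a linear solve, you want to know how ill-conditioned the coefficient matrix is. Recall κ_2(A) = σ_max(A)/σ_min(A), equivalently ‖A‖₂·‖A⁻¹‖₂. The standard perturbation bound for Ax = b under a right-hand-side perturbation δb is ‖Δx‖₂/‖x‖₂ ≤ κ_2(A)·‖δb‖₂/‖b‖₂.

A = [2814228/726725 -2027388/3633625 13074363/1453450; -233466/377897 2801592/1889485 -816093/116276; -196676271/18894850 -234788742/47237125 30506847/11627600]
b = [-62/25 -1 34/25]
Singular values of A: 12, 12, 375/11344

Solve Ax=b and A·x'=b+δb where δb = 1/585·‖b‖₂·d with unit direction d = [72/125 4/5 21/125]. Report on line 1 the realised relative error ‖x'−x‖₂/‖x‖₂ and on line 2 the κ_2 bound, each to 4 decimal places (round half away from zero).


0.0026
0.6205

σ_max = 12, σ_min = 375/11344
κ_2(A) = 12 / (375/11344) = 363.0080
perturbation bound = 363.0080·1/585 = 0.6205
solve Ax = b  →  x = [22.5413 -54.5325 -13.3621]
‖b‖₂ = 3.0000 and ‖x‖₂ = 60.5016
re-solving with b+δb shifts x by Δx of norm 0.1551
relative error = 0.0026
realised/bound (from unrounded values) ≈ 0.0041


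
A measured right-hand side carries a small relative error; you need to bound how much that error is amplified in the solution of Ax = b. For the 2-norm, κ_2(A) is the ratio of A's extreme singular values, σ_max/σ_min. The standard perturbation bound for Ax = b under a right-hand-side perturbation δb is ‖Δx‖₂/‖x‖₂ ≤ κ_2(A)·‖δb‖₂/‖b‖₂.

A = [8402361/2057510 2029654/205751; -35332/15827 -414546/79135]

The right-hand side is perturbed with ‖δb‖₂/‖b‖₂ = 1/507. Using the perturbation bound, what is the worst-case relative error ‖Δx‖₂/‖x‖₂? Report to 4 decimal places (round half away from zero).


form AᵀA = [317289927889/14648260900 7614008127/146482609; 7614008127/146482609 456850384936/3662065225] with trace 12690482057/86676100 and determinant 214358881/541725625
char-poly roots: 14641/100 and 58564/21669025
κ_2(A) = √(λ_max/λ_min) = √((14641/100) / (58564/21669025)) = 232.7500
bound on ‖Δx‖/‖x‖: κ·ε = 232.7500·1/507 = 0.4591

0.4591


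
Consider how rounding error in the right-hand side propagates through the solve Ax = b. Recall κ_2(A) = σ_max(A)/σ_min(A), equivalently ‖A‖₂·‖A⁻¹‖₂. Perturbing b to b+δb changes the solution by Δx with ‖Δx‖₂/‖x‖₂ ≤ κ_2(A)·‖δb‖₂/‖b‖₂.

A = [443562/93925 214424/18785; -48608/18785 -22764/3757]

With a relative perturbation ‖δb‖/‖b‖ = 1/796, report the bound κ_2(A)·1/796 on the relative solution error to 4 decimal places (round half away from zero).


0.2670

form AᵀA = [885175396/30525625 424820592/6105125; 424820592/6105125 203919184/1221025] with trace 35403284/180625 and determinant 153664/180625
λ_max, λ_min = (35403284/180625 ± √1253281495744656/32625390625)/2 = 196, 784/180625
κ = σ_max/σ_min = 14/(28/425) = 212.5000
κ_2(A)·‖δb‖/‖b‖ = 0.2670


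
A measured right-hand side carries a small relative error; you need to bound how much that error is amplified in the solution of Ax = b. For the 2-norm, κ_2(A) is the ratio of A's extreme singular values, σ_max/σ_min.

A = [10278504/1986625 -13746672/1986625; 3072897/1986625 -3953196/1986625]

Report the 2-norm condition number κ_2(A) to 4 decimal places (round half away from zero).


M = AᵀA = [184144544721/6314686225 -245508779628/6314686225; -245508779628/6314686225 327357999504/6314686225]. tr(M)=20460101769/252587449, det(M)=41990400/252587449
solving λ² − 20460101769/252587449·λ + 41990400/252587449 = 0 gives λ = 81, 518400/252587449
σ_max=√81=9, σ_min=√(518400/252587449)=(720/15893) → κ = 198.6625

198.6625


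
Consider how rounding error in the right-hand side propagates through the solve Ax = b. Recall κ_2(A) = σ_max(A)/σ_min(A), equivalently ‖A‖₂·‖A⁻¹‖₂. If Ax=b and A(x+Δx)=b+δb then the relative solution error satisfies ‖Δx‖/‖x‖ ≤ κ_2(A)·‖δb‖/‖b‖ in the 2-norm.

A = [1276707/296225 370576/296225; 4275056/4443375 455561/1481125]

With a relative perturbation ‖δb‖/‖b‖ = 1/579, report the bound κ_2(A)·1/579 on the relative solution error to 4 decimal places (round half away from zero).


M = AᵀA = [229043293081/11745140625 22267294336/3915046875; 22267294336/3915046875 2165794241/1305015625]. tr(M)=397656706/18792225, det(M)=279841/18792225
λ_max, λ_min = (397656706/18792225 ± √158109820486625536/353147720450625)/2 = 529/25, 529/751689
σ_max=√(529/25)=(23/5), σ_min=√(529/751689)=(23/867) → κ = 173.4000
perturbation bound = 173.4000·1/579 = 0.2995

0.2995


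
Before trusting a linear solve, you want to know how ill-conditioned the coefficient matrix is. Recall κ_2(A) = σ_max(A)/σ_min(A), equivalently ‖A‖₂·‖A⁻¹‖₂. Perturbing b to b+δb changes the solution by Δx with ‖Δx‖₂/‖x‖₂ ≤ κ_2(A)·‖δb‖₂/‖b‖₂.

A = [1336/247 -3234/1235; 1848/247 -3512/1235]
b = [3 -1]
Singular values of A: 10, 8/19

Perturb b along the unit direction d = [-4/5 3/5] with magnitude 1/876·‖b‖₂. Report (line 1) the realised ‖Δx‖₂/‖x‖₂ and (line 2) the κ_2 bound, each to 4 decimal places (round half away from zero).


from the listed singular values, σ₁ = 10, σ_n = 8/19
condition number: 10 ÷ (8/19) = 23.7500
worst-case relative error ≤ 23.7500 × 1/876 = 0.0271
solve Ax = b  →  x = [-2.6481 -6.6154]
‖b‖ = 3.1623, ‖x‖ = 7.1257
with δb = [-0.0029 0.0022], A·Δx = δb → ‖Δx‖ = 0.0086
realised ‖Δx‖/‖x‖ = 0.0012
tightness: 0.0012 against a bound of 0.0271 (unrounded ratio ≈ 0.0444)

0.0012
0.0271


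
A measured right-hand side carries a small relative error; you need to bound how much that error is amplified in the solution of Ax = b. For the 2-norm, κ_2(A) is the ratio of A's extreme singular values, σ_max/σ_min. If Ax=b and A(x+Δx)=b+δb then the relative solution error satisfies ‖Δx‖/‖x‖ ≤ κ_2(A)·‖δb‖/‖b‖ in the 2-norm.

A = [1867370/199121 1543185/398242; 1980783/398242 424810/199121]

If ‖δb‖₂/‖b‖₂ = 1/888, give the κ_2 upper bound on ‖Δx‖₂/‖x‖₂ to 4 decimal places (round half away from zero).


M = AᵀA = [61840083601/548777476 6441442560/137194369; 6441442560/137194369 10737972625/548777476]. tr(M)=214727977/1623602, det(M)=6996025/12988816
char-poly roots: 529/4 and 13225/3247204
κ_2(A) = √(λ_max/λ_min) = √((529/4) / (13225/3247204)) = 180.2000
perturbation bound = 180.2000·1/888 = 0.2029

0.2029


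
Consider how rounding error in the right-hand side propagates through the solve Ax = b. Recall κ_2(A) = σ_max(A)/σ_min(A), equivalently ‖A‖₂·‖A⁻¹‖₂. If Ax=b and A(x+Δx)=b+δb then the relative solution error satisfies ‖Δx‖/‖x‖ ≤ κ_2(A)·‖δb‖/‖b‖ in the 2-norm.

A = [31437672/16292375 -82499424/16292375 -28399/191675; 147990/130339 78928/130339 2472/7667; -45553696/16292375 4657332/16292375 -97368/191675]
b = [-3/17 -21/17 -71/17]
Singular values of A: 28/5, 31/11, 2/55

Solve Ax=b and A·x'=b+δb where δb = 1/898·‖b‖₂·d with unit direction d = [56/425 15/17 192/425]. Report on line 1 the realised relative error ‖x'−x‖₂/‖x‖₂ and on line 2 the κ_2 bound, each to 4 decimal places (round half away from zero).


σ_max = 28/5, σ_min = 2/55
κ = σ_max/σ_min = (28/5)/(2/55) = 154.0000
κ_2(A)·‖δb‖/‖b‖ = 0.1715
solve Ax = b  →  x = [16.9796 8.8534 -80.2541]
‖b‖₂ = 4.3589 and ‖x‖₂ = 82.5071
Δx = A⁻¹·δb where δb = 1/898·4.3589·d; ‖Δx‖ = 0.1335
dividing the unrounded norms, ‖Δx‖/‖x‖ = 0.0016
so the bound overstates the realised error by a factor of ≈ 105.9991 (computed from the unrounded values)

0.0016
0.1715


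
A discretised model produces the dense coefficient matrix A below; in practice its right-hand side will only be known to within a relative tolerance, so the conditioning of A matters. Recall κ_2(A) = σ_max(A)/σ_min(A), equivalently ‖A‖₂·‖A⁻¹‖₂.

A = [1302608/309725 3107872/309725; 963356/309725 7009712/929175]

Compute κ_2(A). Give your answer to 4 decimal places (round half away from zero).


357.3750

M = AᵀA = [104993695376/3837183025 151182919232/2302309815; 151182919232/2302309815 5442635105536/34534647225]. tr(M)=7559264336/40869405, det(M)=1368408064/5108675625
λ_max, λ_min = (7559264336/40869405 ± √1428517191719339716864/41757706626350625)/2 = 4624/25, 295936/204347025
σ_max=√(4624/25)=(68/5), σ_min=√(295936/204347025)=(544/14295) → κ = 357.3750


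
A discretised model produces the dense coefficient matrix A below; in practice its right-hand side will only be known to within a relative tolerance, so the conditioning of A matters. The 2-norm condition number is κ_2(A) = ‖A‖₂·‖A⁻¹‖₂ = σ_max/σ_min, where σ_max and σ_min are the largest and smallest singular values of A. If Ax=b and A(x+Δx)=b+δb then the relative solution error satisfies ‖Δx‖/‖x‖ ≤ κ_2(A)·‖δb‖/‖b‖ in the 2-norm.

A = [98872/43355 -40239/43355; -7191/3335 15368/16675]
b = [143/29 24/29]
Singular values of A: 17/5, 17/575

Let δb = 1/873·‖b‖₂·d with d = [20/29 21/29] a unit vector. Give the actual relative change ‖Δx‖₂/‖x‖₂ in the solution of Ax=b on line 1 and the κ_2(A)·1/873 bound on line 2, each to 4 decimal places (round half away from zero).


largest singular value 17/5, smallest 17/575
condition number: (17/5) ÷ (17/575) = 115.0000
worst-case relative error ≤ 115.0000 × 1/873 = 0.1317
solve Ax = b  →  x = [52.8507 124.5475]
2-norm of b is 5.0000; of x, 135.2970
re-solving with b+δb shifts x by Δx of norm 0.1937
realised ‖Δx‖/‖x‖ = 0.0014
tightness: 0.0014 against a bound of 0.1317 (unrounded ratio ≈ 0.0109)

0.0014
0.1317


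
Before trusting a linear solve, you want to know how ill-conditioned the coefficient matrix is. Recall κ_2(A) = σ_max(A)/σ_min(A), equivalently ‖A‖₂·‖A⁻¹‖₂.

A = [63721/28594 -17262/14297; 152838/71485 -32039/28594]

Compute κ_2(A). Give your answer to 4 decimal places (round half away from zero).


form AᵀA = [231803761/24304900 -6181056/1215245; -6181056/1215245 2637817/972196] with trace 515137/42050 and determinant 2401/336400
eigenvalues of AᵀA: λ = (tr ± √(tr²−4·det))/2 = 49/4, 49/84100
σ_max=√(49/4)=(7/2), σ_min=√(49/84100)=(7/290) → κ = 145.0000

145.0000


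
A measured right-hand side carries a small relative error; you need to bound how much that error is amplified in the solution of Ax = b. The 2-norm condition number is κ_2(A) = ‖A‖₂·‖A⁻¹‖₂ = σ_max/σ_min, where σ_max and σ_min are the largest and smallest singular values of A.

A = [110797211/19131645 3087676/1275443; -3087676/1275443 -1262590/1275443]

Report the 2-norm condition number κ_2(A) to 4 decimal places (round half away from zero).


AᵀA = [85332036441409/2165797872225 2370313147244/144386524815; 2370313147244/144386524815 65845423604/9625768321]; tr = 592587318061/12815372025, det = 8352100/512614881
char-poly roots: 1156/25 and 180625/512614881
κ_2(A) = √(λ_max/λ_min) = √((1156/25) / (180625/512614881)) = 362.2560

362.2560


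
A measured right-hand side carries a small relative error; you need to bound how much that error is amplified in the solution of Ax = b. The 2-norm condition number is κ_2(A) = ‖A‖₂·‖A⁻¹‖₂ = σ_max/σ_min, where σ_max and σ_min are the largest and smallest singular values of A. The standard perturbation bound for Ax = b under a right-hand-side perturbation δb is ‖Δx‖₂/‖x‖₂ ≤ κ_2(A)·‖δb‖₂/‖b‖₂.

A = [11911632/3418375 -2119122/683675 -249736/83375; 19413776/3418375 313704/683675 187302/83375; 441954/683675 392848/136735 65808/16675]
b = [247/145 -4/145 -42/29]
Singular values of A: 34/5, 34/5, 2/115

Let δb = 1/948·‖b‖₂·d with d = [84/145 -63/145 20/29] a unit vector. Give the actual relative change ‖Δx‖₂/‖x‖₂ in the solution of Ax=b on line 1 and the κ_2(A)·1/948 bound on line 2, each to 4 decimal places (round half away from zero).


0.4124
0.4124

from the listed singular values, σ₁ = 34/5, σ_n = 2/115
κ = σ_max/σ_min = (34/5)/(2/115) = 391.0000
perturbation bound = 391.0000·1/948 = 0.4124
solve Ax = b  →  x = [0.1047 -0.2044 -0.2353]
‖b‖ = 2.2361, ‖x‖ = 0.3288
with δb = [0.0014 -0.0010 0.0016], A·Δx = δb → ‖Δx‖ = 0.1356
relative error = 0.4124
so the bound is sharp here: realised error equals the bound


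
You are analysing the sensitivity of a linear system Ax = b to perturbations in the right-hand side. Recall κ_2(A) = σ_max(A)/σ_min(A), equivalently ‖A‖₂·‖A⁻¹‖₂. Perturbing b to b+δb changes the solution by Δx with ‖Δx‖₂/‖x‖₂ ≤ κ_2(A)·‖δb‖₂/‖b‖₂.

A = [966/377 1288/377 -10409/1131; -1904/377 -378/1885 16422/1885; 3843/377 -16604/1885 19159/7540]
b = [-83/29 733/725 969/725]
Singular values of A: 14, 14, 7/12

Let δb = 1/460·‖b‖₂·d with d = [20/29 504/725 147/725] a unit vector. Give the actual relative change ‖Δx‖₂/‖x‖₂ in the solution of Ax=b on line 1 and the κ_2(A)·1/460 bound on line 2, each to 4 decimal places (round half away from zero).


σ_max = 14, σ_min = 7/12
κ_2(A) = 14 / (7/12) = 24.0000
bound on ‖Δx‖/‖x‖: κ·ε = 24.0000·1/460 = 0.0522
solve Ax = b  →  x = [-0.9418 -1.3747 -0.4615]
2-norm of b is 3.3166; of x, 1.7291
Δx = A⁻¹·δb where δb = 1/460·3.3166·d; ‖Δx‖ = 0.0124
realised ‖Δx‖/‖x‖ = 0.0071
so the bound overstates the realised error by a factor of ≈ 7.2988 (computed from the unrounded values)

0.0071
0.0522


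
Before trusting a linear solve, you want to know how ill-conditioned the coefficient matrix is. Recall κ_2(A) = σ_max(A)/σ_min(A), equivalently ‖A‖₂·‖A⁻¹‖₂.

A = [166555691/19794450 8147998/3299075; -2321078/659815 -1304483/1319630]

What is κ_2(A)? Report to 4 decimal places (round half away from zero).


M = AᵀA = [192837047209249/2318463022500 4686925877536/193205251875; 4686925877536/193205251875 1823085106889/257607002500]. tr(M)=167395850537/1854770418, det(M)=2036265625/14838163344
solving λ² − 167395850537/1854770418·λ + 2036265625/14838163344 = 0 gives λ = 361/4, 5640625/3709540836
κ_2(A) = √(λ_max/λ_min) = √((361/4) / (5640625/3709540836)) = 243.6240

243.6240


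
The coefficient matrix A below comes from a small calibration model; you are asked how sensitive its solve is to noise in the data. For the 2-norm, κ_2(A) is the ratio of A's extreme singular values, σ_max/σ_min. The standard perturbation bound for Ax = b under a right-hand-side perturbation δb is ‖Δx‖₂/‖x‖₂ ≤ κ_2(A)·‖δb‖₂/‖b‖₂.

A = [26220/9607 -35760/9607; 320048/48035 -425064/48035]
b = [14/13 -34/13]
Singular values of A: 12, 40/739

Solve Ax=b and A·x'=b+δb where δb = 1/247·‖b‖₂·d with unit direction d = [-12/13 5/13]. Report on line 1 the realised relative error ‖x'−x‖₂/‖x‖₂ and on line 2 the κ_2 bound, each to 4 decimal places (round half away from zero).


0.0057
0.8976

σ_max = 12, σ_min = 40/739
κ_2(A) = 12 / (40/739) = 221.7000
worst-case relative error ≤ 221.7000 × 1/247 = 0.8976
solve Ax = b  →  x = [-29.6600 -22.0367]
‖b‖ = 2.8284, ‖x‖ = 36.9504
with δb = [-0.0106 0.0044], A·Δx = δb → ‖Δx‖ = 0.2116
realised ‖Δx‖/‖x‖ = 0.0057
tightness: 0.0057 against a bound of 0.8976 (unrounded ratio ≈ 0.0064)


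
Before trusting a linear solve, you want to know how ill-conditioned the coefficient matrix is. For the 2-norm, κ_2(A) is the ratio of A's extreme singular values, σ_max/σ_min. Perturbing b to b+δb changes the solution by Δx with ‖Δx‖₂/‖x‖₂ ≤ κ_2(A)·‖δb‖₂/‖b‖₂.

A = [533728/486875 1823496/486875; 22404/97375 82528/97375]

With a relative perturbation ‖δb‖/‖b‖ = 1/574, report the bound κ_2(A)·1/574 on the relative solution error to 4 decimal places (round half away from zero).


0.4138

AᵀA = [176926864/141015625 606469248/141015625; 606469248/141015625 2079363136/141015625]; tr = 3610064/225625, det = 1024/225625
eigenvalues of AᵀA: λ = (tr ± √(tr²−4·det))/2 = 16, 64/225625
so κ_2 = √(16 / (64/225625)) = 237.5000
bound on ‖Δx‖/‖x‖: κ·ε = 237.5000·1/574 = 0.4138


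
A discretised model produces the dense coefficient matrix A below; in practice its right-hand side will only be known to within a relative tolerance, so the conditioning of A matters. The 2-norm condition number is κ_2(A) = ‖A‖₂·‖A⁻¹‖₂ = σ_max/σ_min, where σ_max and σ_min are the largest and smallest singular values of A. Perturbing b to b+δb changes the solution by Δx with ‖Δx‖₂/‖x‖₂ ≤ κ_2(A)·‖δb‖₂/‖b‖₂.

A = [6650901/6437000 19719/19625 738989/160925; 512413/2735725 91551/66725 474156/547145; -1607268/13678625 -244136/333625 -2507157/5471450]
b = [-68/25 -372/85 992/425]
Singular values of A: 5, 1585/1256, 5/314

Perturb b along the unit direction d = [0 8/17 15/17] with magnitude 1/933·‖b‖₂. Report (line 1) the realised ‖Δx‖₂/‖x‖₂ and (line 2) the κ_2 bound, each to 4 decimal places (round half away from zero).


0.1165
0.3365

from the listed singular values, σ₁ = 5, σ_n = 5/314
condition number: 5 ÷ (5/314) = 314.0000
worst-case relative error ≤ 314.0000 × 1/933 = 0.3365
solve Ax = b  →  x = [0.0262 -3.2669 0.1166]
‖b‖₂ = 5.6569 and ‖x‖₂ = 3.2691
Δx = A⁻¹·δb where δb = 1/933·5.6569·d; ‖Δx‖ = 0.3808
realised ‖Δx‖/‖x‖ = 0.1165
realised/bound (from unrounded values) ≈ 0.3461


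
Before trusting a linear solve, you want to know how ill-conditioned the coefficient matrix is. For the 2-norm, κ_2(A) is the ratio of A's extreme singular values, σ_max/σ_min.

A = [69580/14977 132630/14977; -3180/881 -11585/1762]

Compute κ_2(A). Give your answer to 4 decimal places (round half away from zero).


M = AᵀA = [7763860000/224310529 14551818750/224310529; 14551818750/224310529 109150200625/897242116]. tr(M)=485140625/3104644, det(M)=1562500/776161
eigenvalues of AᵀA: λ = (tr ± √(tr²−4·det))/2 = 625/4, 10000/776161
κ = σ_max/σ_min = (25/2)/(100/881) = 110.1250

110.1250


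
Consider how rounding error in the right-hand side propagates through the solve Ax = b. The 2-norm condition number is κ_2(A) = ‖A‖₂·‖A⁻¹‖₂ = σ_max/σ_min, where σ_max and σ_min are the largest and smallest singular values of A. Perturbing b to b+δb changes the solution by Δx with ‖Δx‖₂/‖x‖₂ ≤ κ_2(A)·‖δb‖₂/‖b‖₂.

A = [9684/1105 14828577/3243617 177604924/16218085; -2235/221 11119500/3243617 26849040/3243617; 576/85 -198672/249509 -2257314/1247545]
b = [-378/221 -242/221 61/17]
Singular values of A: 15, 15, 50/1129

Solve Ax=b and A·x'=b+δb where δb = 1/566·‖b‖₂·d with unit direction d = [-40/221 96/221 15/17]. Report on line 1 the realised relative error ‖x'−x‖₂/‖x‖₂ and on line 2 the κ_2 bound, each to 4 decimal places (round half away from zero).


0.0024
0.5984

largest singular value 15, smallest 50/1129
κ = σ_max/σ_min = 15/(50/1129) = 338.7000
perturbation bound = 338.7000·1/566 = 0.5984
solve Ax = b  →  x = [0.0907 -62.5928 25.9012]
‖b‖₂ = 4.1231 and ‖x‖₂ = 67.7403
re-solving with b+δb shifts x by Δx of norm 0.1645
relative error = 0.0024
realised/bound (from unrounded values) ≈ 0.0041


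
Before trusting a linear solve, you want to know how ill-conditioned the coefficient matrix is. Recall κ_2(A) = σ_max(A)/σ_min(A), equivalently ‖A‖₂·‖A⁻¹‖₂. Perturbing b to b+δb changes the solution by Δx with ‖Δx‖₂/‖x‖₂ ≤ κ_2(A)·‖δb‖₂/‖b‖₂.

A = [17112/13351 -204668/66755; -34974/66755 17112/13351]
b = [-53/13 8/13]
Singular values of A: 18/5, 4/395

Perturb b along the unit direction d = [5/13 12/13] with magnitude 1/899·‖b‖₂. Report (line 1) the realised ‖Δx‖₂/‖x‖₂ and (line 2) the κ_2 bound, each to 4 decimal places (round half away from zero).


σ_max = 18/5, σ_min = 4/395
κ = σ_max/σ_min = (18/5)/(4/395) = 355.5000
κ_2(A)·‖δb‖/‖b‖ = 0.3954
solve Ax = b  →  x = [-91.5812 -36.9551]
2-norm of b is 4.1231; of x, 98.7563
with δb = [0.0018 0.0042], A·Δx = δb → ‖Δx‖ = 0.4529
relative error = 0.0046
tightness: 0.0046 against a bound of 0.3954 (unrounded ratio ≈ 0.0116)

0.0046
0.3954


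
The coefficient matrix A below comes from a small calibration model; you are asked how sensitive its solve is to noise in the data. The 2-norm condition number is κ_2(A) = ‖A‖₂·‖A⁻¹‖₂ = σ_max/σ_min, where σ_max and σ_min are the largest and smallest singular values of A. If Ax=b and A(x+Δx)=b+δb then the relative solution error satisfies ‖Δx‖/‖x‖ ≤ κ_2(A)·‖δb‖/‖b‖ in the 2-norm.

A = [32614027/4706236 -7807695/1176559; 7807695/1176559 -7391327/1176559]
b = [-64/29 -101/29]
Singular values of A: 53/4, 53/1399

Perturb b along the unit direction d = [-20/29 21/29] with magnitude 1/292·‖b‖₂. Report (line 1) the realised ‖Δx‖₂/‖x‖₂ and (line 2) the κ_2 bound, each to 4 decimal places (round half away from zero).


0.0141
1.1978

σ_max = 53/4, σ_min = 53/1399
κ_2(A) = (53/4) / (53/1399) = 349.7500
perturbation bound = 349.7500·1/292 = 1.1978
solve Ax = b  →  x = [-18.4229 -18.9063]
‖b‖₂ = 4.1231 and ‖x‖₂ = 26.3980
Δx = A⁻¹·δb where δb = 1/292·4.1231·d; ‖Δx‖ = 0.3727
realised ‖Δx‖/‖x‖ = 0.0141
so the bound overstates the realised error by a factor of ≈ 84.8324 (computed from the unrounded values)


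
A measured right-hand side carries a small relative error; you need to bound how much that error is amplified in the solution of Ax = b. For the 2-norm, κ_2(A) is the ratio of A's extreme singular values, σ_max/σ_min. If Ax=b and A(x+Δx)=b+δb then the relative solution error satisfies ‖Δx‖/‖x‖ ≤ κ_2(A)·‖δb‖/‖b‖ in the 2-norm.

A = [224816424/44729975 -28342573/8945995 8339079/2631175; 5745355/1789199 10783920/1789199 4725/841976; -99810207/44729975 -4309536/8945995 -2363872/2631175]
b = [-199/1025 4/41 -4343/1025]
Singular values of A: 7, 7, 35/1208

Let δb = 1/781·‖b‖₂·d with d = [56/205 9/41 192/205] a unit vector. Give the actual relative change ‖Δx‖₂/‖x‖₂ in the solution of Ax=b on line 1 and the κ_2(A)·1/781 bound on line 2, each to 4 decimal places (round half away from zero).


σ_max = 7, σ_min = 35/1208
κ_2(A) = 7 / (35/1208) = 241.6000
bound on ‖Δx‖/‖x‖: κ·ε = 241.6000·1/781 = 0.3093
solve Ax = b  →  x = [57.5032 -30.5065 -121.7479]
2-norm of b is 4.2426; of x, 138.0573
with δb = [0.0015 0.0012 0.0051], A·Δx = δb → ‖Δx‖ = 0.1875
relative error = 0.0014
realised/bound (from unrounded values) ≈ 0.0044

0.0014
0.3093


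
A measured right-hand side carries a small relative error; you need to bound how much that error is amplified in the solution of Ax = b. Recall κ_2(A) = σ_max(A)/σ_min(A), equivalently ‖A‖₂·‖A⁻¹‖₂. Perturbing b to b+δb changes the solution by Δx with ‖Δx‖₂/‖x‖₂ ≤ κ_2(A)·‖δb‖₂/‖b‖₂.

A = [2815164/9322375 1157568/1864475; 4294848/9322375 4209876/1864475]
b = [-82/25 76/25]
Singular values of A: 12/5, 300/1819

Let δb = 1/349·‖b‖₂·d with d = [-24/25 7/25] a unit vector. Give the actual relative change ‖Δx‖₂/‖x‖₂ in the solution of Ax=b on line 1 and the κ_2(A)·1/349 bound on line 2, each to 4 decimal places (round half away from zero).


from the listed singular values, σ₁ = 12/5, σ_n = 300/1819
κ = σ_max/σ_min = (12/5)/(300/1819) = 14.5520
perturbation bound = 14.5520·1/349 = 0.0417
solve Ax = b  →  x = [-23.4789 6.1369]
‖b‖₂ = 4.4721 and ‖x‖₂ = 24.2676
δb = ε·‖b‖·d = [-0.0123 0.0036]; solving A·Δx = δb gives ‖Δx‖ = 0.0777
relative error = 0.0032
so the bound overstates the realised error by a factor of ≈ 13.0234 (computed from the unrounded values)

0.0032
0.0417


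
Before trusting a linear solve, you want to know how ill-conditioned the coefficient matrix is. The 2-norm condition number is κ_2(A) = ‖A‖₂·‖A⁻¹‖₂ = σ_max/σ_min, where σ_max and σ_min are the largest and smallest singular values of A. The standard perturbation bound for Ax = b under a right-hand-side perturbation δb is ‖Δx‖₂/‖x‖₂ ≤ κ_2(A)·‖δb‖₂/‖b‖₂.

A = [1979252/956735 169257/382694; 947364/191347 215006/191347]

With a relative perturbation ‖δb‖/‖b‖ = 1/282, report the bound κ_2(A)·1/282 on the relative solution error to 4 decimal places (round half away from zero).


form AᵀA = [155946166816/5416224025 7017431058/1083244805; 7017431058/1083244805 1263658297/866595844] with trace 389872769/12888100 and determinant 58564/3222025
char-poly roots: 121/4 and 1936/3222025
κ = σ_max/σ_min = (11/2)/(44/1795) = 224.3750
bound on ‖Δx‖/‖x‖: κ·ε = 224.3750·1/282 = 0.7957

0.7957


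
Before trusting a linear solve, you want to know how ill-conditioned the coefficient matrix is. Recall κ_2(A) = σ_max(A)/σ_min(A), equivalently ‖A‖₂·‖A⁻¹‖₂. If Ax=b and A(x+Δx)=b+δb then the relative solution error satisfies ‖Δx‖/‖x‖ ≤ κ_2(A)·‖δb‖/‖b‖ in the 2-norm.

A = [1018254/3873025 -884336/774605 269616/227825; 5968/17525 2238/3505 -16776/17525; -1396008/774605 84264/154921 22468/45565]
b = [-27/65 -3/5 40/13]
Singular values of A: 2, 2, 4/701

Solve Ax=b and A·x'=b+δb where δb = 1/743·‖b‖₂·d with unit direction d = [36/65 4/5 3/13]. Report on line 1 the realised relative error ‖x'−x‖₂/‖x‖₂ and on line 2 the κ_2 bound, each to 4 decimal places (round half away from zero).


0.4717
0.4717

from the listed singular values, σ₁ = 2, σ_n = 4/701
κ_2(A) = 2 / (4/701) = 350.5000
bound on ‖Δx‖/‖x‖: κ·ε = 350.5000·1/743 = 0.4717
solve Ax = b  →  x = [-1.4647 0.4412 0.4000]
‖b‖₂ = 3.1623 and ‖x‖₂ = 1.5811
with δb = [0.0024 0.0034 0.0010], A·Δx = δb → ‖Δx‖ = 0.7459
dividing the unrounded norms, ‖Δx‖/‖x‖ = 0.4717
tightness: 0.4717 against a bound of 0.4717; the bound is attained (ratio 1)


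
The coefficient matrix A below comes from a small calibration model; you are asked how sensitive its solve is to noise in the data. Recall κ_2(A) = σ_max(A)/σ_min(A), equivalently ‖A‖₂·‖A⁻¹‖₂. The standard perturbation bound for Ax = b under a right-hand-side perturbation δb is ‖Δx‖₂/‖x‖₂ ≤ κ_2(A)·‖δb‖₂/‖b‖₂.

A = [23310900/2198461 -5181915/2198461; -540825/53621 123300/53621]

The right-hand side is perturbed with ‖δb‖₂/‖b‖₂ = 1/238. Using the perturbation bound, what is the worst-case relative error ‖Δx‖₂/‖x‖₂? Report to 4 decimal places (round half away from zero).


1.5538

AᵀA = [1230768815625/5747004481 -276920856000/5747004481; -276920856000/5747004481 62316648225/5747004481]; tr = 769235850/3418801, det = 1265625/3418801
char-poly roots: 225 and 5625/3418801
σ_max=√225=15, σ_min=√(5625/3418801)=(75/1849) → κ = 369.8000
worst-case relative error ≤ 369.8000 × 1/238 = 1.5538


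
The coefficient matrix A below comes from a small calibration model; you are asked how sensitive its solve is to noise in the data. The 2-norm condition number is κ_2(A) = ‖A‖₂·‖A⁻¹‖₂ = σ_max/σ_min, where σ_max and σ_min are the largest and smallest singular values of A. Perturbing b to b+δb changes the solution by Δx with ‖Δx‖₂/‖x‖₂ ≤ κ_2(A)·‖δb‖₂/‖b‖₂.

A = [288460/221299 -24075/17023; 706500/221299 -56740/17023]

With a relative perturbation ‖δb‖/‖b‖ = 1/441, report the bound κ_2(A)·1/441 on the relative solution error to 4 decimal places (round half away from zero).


M = AᵀA = [3445866400/289782529 -3617806500/289782529; -3617806500/289782529 3799033225/289782529]. tr(M)=8614625/344569, det(M)=10000/344569
λ_max, λ_min = (8614625/344569 ± √74197981130625/118727795761)/2 = 25, 400/344569
σ_max=√25=5, σ_min=√(400/344569)=(20/587) → κ = 146.7500
worst-case relative error ≤ 146.7500 × 1/441 = 0.3328

0.3328


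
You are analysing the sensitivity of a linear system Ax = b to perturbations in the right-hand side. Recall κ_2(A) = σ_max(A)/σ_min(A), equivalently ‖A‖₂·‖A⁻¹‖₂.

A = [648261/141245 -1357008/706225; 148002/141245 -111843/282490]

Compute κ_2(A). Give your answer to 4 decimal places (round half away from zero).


AᵀA = [10521045/474721 -547934463/59340125; -547934463/59340125 4567878801/1186802500]; tr = 182665629/7022500, det = 6765201/175562500
char-poly roots: 2601/100 and 2601/1755625
κ_2(A) = √(λ_max/λ_min) = √((2601/100) / (2601/1755625)) = 132.5000

132.5000


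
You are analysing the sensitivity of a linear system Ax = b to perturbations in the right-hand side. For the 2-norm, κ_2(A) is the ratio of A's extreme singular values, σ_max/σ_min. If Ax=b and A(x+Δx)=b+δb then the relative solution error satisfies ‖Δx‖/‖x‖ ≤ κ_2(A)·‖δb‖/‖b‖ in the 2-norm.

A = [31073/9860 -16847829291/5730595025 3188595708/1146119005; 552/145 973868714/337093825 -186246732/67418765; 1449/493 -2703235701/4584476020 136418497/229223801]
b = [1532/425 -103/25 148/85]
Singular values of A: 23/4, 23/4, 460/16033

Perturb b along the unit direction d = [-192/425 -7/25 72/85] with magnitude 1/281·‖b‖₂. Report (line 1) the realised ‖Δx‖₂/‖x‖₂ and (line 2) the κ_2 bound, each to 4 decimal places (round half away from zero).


0.0204
0.7132

largest singular value 23/4, smallest 460/16033
condition number: (23/4) ÷ (460/16033) = 200.4125
κ_2(A)·‖δb‖/‖b‖ = 0.7132
solve Ax = b  →  x = [0.0240 23.3253 25.9176]
2-norm of b is 5.7446; of x, 34.8682
Δx = A⁻¹·δb where δb = 1/281·5.7446·d; ‖Δx‖ = 0.7125
dividing the unrounded norms, ‖Δx‖/‖x‖ = 0.0204
so the bound overstates the realised error by a factor of ≈ 34.9012 (computed from the unrounded values)


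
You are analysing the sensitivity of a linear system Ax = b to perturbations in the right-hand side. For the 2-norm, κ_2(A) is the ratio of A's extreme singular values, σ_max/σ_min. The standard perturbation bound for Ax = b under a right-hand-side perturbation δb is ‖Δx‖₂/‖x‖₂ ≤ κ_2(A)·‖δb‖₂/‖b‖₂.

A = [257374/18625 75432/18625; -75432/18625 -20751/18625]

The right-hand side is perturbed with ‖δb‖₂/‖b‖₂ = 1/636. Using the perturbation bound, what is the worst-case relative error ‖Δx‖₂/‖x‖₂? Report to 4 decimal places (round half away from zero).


0.3514

AᵀA = [23018036/111005 6713448/111005; 6713448/111005 1958589/111005]; tr = 4995325/22201, det = 22500/22201
eigenvalues of AᵀA: λ = (tr ± √(tr²−4·det))/2 = 225, 100/22201
so κ_2 = √(225 / (100/22201)) = 223.5000
perturbation bound = 223.5000·1/636 = 0.3514


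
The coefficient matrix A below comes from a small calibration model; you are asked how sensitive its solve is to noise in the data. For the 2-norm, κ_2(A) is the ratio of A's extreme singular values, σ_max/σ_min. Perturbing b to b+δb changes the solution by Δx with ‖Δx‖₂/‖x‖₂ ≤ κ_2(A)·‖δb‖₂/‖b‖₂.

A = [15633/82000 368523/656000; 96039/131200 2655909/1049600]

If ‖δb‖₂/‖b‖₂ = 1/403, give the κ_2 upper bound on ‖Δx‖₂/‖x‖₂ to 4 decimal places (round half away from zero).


0.2541

M = AᵀA = [146477241/256000000 4012779771/2048000000; 4012779771/2048000000 110076207201/16384000000]. tr(M)=191121201/26214400, det(M)=531441/104857600
eigenvalues of AᵀA: λ = (tr ± √(tr²−4·det))/2 = 729/100, 729/1048576
κ = σ_max/σ_min = (27/10)/(27/1024) = 102.4000
κ_2(A)·‖δb‖/‖b‖ = 0.2541


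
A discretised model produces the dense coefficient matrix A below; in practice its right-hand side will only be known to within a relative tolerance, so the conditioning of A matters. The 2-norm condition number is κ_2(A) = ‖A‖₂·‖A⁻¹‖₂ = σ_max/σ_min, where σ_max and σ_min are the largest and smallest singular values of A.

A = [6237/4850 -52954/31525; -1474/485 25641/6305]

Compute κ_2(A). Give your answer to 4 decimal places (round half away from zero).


M = AᵀA = [256167769/23522500 -85385223/5880625; -85385223/5880625 113849989/5880625]. tr(M)=28462709/940900, det(M)=14641/940900
solving λ² − 28462709/940900·λ + 14641/940900 = 0 gives λ = 121/4, 121/235225
σ_max=√(121/4)=(11/2), σ_min=√(121/235225)=(11/485) → κ = 242.5000

242.5000


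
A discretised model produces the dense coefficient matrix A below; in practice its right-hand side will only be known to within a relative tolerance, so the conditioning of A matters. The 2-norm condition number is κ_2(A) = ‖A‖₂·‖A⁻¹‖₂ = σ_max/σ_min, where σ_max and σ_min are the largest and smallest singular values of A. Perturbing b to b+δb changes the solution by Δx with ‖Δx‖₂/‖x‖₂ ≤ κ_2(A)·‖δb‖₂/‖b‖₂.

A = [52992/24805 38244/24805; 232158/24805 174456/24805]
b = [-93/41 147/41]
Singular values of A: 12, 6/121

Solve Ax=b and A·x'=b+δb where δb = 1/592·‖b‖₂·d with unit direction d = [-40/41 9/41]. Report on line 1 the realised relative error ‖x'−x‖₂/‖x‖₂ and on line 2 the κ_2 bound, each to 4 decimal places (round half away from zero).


0.0024
0.4088

from the listed singular values, σ₁ = 12, σ_n = 6/121
κ_2(A) = 12 / (6/121) = 242.0000
κ_2(A)·‖δb‖/‖b‖ = 0.4088
solve Ax = b  →  x = [-36.1000 48.5500]
‖b‖ = 4.2426, ‖x‖ = 60.5005
re-solving with b+δb shifts x by Δx of norm 0.1445
relative error = 0.0024
so the bound overstates the realised error by a factor of ≈ 171.1213 (computed from the unrounded values)


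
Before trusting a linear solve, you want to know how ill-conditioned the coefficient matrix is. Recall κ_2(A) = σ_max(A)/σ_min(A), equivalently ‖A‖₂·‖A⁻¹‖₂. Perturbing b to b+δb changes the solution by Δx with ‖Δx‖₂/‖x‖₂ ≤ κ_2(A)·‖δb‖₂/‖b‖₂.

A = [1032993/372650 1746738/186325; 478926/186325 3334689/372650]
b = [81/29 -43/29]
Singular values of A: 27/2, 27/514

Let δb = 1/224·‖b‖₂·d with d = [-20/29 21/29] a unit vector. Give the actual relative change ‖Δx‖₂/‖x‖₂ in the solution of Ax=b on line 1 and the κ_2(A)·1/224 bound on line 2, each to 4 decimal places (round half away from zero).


0.0047
1.1473

largest singular value 27/2, smallest 27/514
κ_2(A) = (27/2) / (27/514) = 257.0000
bound on ‖Δx‖/‖x‖: κ·ε = 257.0000·1/224 = 1.1473
solve Ax = b  →  x = [54.8474 -15.9200]
‖b‖ = 3.1623, ‖x‖ = 57.1112
δb = ε·‖b‖·d = [-0.0097 0.0102]; solving A·Δx = δb gives ‖Δx‖ = 0.2688
relative error = 0.0047
so the bound overstates the realised error by a factor of ≈ 243.8118 (computed from the unrounded values)


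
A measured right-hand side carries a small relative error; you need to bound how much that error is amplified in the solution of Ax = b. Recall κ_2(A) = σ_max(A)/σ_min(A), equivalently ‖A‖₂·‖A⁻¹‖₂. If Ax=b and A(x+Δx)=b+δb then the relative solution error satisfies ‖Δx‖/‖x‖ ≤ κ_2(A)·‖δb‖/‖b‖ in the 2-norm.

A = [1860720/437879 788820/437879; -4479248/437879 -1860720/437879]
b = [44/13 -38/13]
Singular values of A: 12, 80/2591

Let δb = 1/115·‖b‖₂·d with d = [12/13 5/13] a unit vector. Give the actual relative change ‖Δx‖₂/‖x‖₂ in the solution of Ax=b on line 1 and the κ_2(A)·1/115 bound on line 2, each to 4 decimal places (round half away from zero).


σ_max = 12, σ_min = 80/2591
condition number: 12 ÷ (80/2591) = 388.6500
worst-case relative error ≤ 388.6500 × 1/115 = 3.3796
solve Ax = b  →  x = [-24.6058 59.9205]
2-norm of b is 4.4721; of x, 64.7759
δb = ε·‖b‖·d = [0.0359 0.0150]; solving A·Δx = δb gives ‖Δx‖ = 1.2595
relative error = 0.0194
so the bound overstates the realised error by a factor of ≈ 173.8119 (computed from the unrounded values)

0.0194
3.3796


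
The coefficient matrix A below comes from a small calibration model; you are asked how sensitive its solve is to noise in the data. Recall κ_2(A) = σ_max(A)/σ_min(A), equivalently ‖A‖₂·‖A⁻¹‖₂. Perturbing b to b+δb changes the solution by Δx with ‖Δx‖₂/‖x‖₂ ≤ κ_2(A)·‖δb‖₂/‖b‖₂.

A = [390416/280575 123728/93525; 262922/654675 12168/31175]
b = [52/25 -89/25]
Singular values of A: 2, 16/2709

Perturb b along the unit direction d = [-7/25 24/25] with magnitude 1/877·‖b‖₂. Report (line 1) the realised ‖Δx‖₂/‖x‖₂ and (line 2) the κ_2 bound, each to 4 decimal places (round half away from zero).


largest singular value 2, smallest 16/2709
condition number: 2 ÷ (16/2709) = 338.6250
bound on ‖Δx‖/‖x‖: κ·ε = 338.6250·1/877 = 0.3861
solve Ax = b  →  x = [467.4310 -490.0776]
‖b‖₂ = 4.1231 and ‖x‖₂ = 677.2502
Δx = A⁻¹·δb where δb = 1/877·4.1231·d; ‖Δx‖ = 0.7960
dividing the unrounded norms, ‖Δx‖/‖x‖ = 0.0012
realised/bound (from unrounded values) ≈ 0.0030

0.0012
0.3861


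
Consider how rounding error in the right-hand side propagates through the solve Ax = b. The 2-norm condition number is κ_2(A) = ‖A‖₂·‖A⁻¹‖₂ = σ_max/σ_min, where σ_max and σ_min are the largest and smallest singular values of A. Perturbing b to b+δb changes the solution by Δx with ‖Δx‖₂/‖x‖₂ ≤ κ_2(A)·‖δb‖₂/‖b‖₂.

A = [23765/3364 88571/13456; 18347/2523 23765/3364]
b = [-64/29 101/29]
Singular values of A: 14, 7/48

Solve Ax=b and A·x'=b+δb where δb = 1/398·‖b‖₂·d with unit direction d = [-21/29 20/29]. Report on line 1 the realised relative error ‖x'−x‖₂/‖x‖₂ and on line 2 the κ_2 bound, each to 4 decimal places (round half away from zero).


0.0026
0.2412

from the listed singular values, σ₁ = 14, σ_n = 7/48
κ_2(A) = 14 / (7/48) = 96.0000
bound on ‖Δx‖/‖x‖: κ·ε = 96.0000·1/398 = 0.2412
solve Ax = b  →  x = [-18.8645 19.9113]
2-norm of b is 4.1231; of x, 27.4287
Δx = A⁻¹·δb where δb = 1/398·4.1231·d; ‖Δx‖ = 0.0710
relative error = 0.0026
realised/bound (from unrounded values) ≈ 0.0107
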